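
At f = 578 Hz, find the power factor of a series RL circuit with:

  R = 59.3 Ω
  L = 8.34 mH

Step 1 — Angular frequency: ω = 2π·f = 2π·578 = 3632 rad/s.
Step 2 — Component impedances:
  R: Z = R = 59.3 Ω
  L: Z = jωL = j·3632·0.00834 = 0 + j30.29 Ω
Step 3 — Series combination: Z_total = R + L = 59.3 + j30.29 Ω = 66.59∠27.1° Ω.
Step 4 — Power factor: PF = cos(φ) = Re(Z)/|Z| = 59.3/66.587 = 0.8906.
Step 5 — Type: Im(Z) = 30.29 ⇒ lagging (phase φ = 27.1°).

PF = 0.8906 (lagging, φ = 27.1°)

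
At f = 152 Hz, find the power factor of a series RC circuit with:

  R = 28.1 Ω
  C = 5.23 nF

Step 1 — Angular frequency: ω = 2π·f = 2π·152 = 955 rad/s.
Step 2 — Component impedances:
  R: Z = R = 28.1 Ω
  C: Z = 1/(jωC) = -j/(ω·C) = 0 - j2.002e+05 Ω
Step 3 — Series combination: Z_total = R + C = 28.1 - j2.002e+05 Ω = 2.002e+05∠-90.0° Ω.
Step 4 — Power factor: PF = cos(φ) = Re(Z)/|Z| = 28.1/2.002e+05 = 0.0001404.
Step 5 — Type: Im(Z) = -2.002e+05 ⇒ leading (phase φ = -90.0°).

PF = 0.0001404 (leading, φ = -90.0°)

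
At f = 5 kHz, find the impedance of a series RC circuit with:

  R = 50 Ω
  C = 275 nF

Step 1 — Angular frequency: ω = 2π·f = 2π·5000 = 3.142e+04 rad/s.
Step 2 — Component impedances:
  R: Z = R = 50 Ω
  C: Z = 1/(jωC) = -j/(ω·C) = 0 - j115.7 Ω
Step 3 — Series combination: Z_total = R + C = 50 - j115.7 Ω = 126.1∠-66.6° Ω.

Z = 50 - j115.7 Ω = 126.1∠-66.6° Ω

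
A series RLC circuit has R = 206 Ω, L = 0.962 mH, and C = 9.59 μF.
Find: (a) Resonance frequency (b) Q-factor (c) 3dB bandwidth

Step 1 — Resonance condition Im(Z)=0 gives ω₀ = 1/√(LC).
Step 2 — ω₀ = 1/√(0.000962·9.59e-06) = 1.041e+04 rad/s.
Step 3 — f₀ = ω₀/(2π) = 1657 Hz.
Step 4 — Series Q: Q = ω₀L/R = 1.041e+04·0.000962/206 = 0.04862.
Step 5 — 3dB bandwidth: Δω = ω₀/Q = 2.141e+05 rad/s; BW = Δω/(2π) = 3.408e+04 Hz.

(a) f₀ = 1657 Hz  (b) Q = 0.04862  (c) BW = 3.408e+04 Hz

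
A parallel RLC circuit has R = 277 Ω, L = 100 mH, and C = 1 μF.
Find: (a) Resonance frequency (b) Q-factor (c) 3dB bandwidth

Step 1 — Resonance: ω₀ = 1/√(LC) = 1/√(0.1·1e-06) = 3162 rad/s.
Step 2 — f₀ = ω₀/(2π) = 503.3 Hz.
Step 3 — Parallel Q: Q = R/(ω₀L) = 277/(3162·0.1) = 0.876.
Step 4 — Bandwidth: Δω = ω₀/Q = 3610 rad/s; BW = Δω/(2π) = 574.6 Hz.

(a) f₀ = 503.3 Hz  (b) Q = 0.876  (c) BW = 574.6 Hz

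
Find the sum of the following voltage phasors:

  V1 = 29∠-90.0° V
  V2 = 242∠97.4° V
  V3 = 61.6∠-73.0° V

Step 1 — Convert each phasor to rectangular form:
  V1 = 29·(cos(-90.0°) + j·sin(-90.0°)) = 0 - j29 V
  V2 = 242·(cos(97.4°) + j·sin(97.4°)) = -31.17 + j240 V
  V3 = 61.6·(cos(-73.0°) + j·sin(-73.0°)) = 18.01 - j58.91 V
Step 2 — Sum components: V_total = -13.16 + j152.1 V.
Step 3 — Convert to polar: |V_total| = 152.6 V, ∠V_total = 94.9°.

V_total = 152.6∠94.9° V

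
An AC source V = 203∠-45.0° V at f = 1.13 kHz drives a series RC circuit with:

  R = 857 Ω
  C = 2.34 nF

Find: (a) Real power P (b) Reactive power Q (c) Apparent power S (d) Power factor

Step 1 — Angular frequency: ω = 2π·f = 2π·1130 = 7100 rad/s.
Step 2 — Component impedances:
  R: Z = R = 857 Ω
  C: Z = 1/(jωC) = -j/(ω·C) = 0 - j6.019e+04 Ω
Step 3 — Series combination: Z_total = R + C = 857 - j6.019e+04 Ω = 6.02e+04∠-89.2° Ω.
Step 4 — Source phasor: V = 203∠-45.0° V = 143.5 - j143.5 V.
Step 5 — Current: I = V / Z = 0.002418 + j0.00235 A = 0.003372∠44.2° A.
Step 6 — Complex power: S = V·I* = 0.009746 - j0.6845 VA.
Step 7 — Real power: P = Re(S) = 0.009746 W.
Step 8 — Reactive power: Q = Im(S) = -0.6845 VAR.
Step 9 — Apparent power: |S| = 0.6846 VA.
Step 10 — Power factor: PF = P/|S| = 0.01424 (leading).

(a) P = 0.009746 W  (b) Q = -0.6845 VAR  (c) S = 0.6846 VA  (d) PF = 0.01424 (leading)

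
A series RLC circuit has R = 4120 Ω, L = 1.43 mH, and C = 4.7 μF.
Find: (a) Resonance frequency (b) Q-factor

Step 1 — Resonance condition Im(Z)=0 gives ω₀ = 1/√(LC).
Step 2 — ω₀ = 1/√(0.00143·4.7e-06) = 1.22e+04 rad/s.
Step 3 — f₀ = ω₀/(2π) = 1941 Hz.
Step 4 — Series Q: Q = ω₀L/R = 1.22e+04·0.00143/4120 = 0.004234.

(a) f₀ = 1941 Hz  (b) Q = 0.004234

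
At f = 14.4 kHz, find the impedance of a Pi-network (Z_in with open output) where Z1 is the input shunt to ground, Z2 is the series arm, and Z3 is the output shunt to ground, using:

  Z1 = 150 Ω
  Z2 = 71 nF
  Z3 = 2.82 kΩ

Step 1 — Angular frequency: ω = 2π·f = 2π·1.44e+04 = 9.048e+04 rad/s.
Step 2 — Component impedances:
  Z1: Z = R = 150 Ω
  Z2: Z = 1/(jωC) = -j/(ω·C) = 0 - j155.7 Ω
  Z3: Z = R = 2820 Ω
Step 3 — With open output, the series arm Z2 and the output shunt Z3 appear in series to ground: Z2 + Z3 = 2820 - j155.7 Ω.
Step 4 — Parallel with input shunt Z1: Z_in = Z1 || (Z2 + Z3) = 142.4 - j0.396 Ω = 142.4∠-0.2° Ω.

Z = 142.4 - j0.396 Ω = 142.4∠-0.2° Ω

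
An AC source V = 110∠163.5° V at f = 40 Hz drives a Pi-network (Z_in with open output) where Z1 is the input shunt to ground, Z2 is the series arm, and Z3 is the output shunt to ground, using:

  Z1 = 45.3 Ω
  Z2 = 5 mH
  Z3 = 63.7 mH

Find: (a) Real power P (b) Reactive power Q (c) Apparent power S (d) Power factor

Step 1 — Angular frequency: ω = 2π·f = 2π·40 = 251.3 rad/s.
Step 2 — Component impedances:
  Z1: Z = R = 45.3 Ω
  Z2: Z = jωL = j·251.3·0.005 = 0 + j1.257 Ω
  Z3: Z = jωL = j·251.3·0.0637 = 0 + j16.01 Ω
Step 3 — With open output, the series arm Z2 and the output shunt Z3 appear in series to ground: Z2 + Z3 = 0 + j17.27 Ω.
Step 4 — Parallel with input shunt Z1: Z_in = Z1 || (Z2 + Z3) = 5.746 + j15.08 Ω = 16.13∠69.1° Ω.
Step 5 — Source phasor: V = 110∠163.5° V = -105.5 + j31.24 V.
Step 6 — Current: I = V / Z = -0.5188 + j6.798 A = 6.818∠94.4° A.
Step 7 — Complex power: S = V·I* = 267.1 + j700.8 VA.
Step 8 — Real power: P = Re(S) = 267.1 W.
Step 9 — Reactive power: Q = Im(S) = 700.8 VAR.
Step 10 — Apparent power: |S| = 750 VA.
Step 11 — Power factor: PF = P/|S| = 0.3562 (lagging).

(a) P = 267.1 W  (b) Q = 700.8 VAR  (c) S = 750 VA  (d) PF = 0.3562 (lagging)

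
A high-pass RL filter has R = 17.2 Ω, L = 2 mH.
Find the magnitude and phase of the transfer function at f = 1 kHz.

Step 1 — Angular frequency: ω = 2π·1000 = 6283 rad/s.
Step 2 — Transfer function: H(jω) = jωL/(R + jωL).
Step 3 — Numerator jωL = j·12.57; denominator R + jωL = 17.2 + j12.57.
Step 4 — H = 0.348 + j0.4763.
Step 5 — Magnitude: |H| = 0.5899 (-4.6 dB); phase: φ = 53.8°.

|H| = 0.5899 (-4.6 dB), φ = 53.8°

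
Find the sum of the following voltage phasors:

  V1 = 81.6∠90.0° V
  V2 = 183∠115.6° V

Step 1 — Convert each phasor to rectangular form:
  V1 = 81.6·(cos(90.0°) + j·sin(90.0°)) = 0 + j81.6 V
  V2 = 183·(cos(115.6°) + j·sin(115.6°)) = -79.07 + j165 V
Step 2 — Sum components: V_total = -79.07 + j246.6 V.
Step 3 — Convert to polar: |V_total| = 259 V, ∠V_total = 107.8°.

V_total = 259∠107.8° V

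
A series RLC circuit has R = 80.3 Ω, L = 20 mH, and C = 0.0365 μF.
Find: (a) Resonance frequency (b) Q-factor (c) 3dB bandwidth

Step 1 — Resonance condition Im(Z)=0 gives ω₀ = 1/√(LC).
Step 2 — ω₀ = 1/√(0.02·3.65e-08) = 3.701e+04 rad/s.
Step 3 — f₀ = ω₀/(2π) = 5891 Hz.
Step 4 — Series Q: Q = ω₀L/R = 3.701e+04·0.02/80.3 = 9.218.
Step 5 — 3dB bandwidth: Δω = ω₀/Q = 4015 rad/s; BW = Δω/(2π) = 639 Hz.

(a) f₀ = 5891 Hz  (b) Q = 9.218  (c) BW = 639 Hz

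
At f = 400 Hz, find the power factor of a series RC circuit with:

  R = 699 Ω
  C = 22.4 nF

Step 1 — Angular frequency: ω = 2π·f = 2π·400 = 2513 rad/s.
Step 2 — Component impedances:
  R: Z = R = 699 Ω
  C: Z = 1/(jωC) = -j/(ω·C) = 0 - j1.776e+04 Ω
Step 3 — Series combination: Z_total = R + C = 699 - j1.776e+04 Ω = 1.778e+04∠-87.7° Ω.
Step 4 — Power factor: PF = cos(φ) = Re(Z)/|Z| = 699/17777 = 0.03932.
Step 5 — Type: Im(Z) = -1.776e+04 ⇒ leading (phase φ = -87.7°).

PF = 0.03932 (leading, φ = -87.7°)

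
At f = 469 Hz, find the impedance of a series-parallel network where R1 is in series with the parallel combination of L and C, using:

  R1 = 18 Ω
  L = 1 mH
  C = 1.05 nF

Step 1 — Angular frequency: ω = 2π·f = 2π·469 = 2947 rad/s.
Step 2 — Component impedances:
  R1: Z = R = 18 Ω
  L: Z = jωL = j·2947·0.001 = 0 + j2.947 Ω
  C: Z = 1/(jωC) = -j/(ω·C) = 0 - j3.232e+05 Ω
Step 3 — Parallel branch: L || C = 1/(1/L + 1/C) = 0 + j2.947 Ω.
Step 4 — Series with R1: Z_total = R1 + (L || C) = 18 + j2.947 Ω = 18.24∠9.3° Ω.

Z = 18 + j2.947 Ω = 18.24∠9.3° Ω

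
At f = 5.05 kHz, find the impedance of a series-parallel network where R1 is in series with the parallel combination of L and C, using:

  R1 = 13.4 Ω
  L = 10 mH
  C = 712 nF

Step 1 — Angular frequency: ω = 2π·f = 2π·5050 = 3.173e+04 rad/s.
Step 2 — Component impedances:
  R1: Z = R = 13.4 Ω
  L: Z = jωL = j·3.173e+04·0.01 = 0 + j317.3 Ω
  C: Z = 1/(jωC) = -j/(ω·C) = 0 - j44.26 Ω
Step 3 — Parallel branch: L || C = 1/(1/L + 1/C) = 0 - j51.44 Ω.
Step 4 — Series with R1: Z_total = R1 + (L || C) = 13.4 - j51.44 Ω = 53.16∠-75.4° Ω.

Z = 13.4 - j51.44 Ω = 53.16∠-75.4° Ω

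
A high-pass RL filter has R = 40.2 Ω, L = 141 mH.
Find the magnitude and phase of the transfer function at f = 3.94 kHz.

Step 1 — Angular frequency: ω = 2π·3940 = 2.476e+04 rad/s.
Step 2 — Transfer function: H(jω) = jωL/(R + jωL).
Step 3 — Numerator jωL = j·3491; denominator R + jωL = 40.2 + j3491.
Step 4 — H = 0.9999 + j0.01152.
Step 5 — Magnitude: |H| = 0.9999 (-0.0 dB); phase: φ = 0.7°.

|H| = 0.9999 (-0.0 dB), φ = 0.7°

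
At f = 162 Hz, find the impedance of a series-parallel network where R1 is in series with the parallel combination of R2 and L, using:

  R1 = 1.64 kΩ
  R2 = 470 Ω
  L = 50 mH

Step 1 — Angular frequency: ω = 2π·f = 2π·162 = 1018 rad/s.
Step 2 — Component impedances:
  R1: Z = R = 1640 Ω
  R2: Z = R = 470 Ω
  L: Z = jωL = j·1018·0.05 = 0 + j50.89 Ω
Step 3 — Parallel branch: R2 || L = 1/(1/R2 + 1/L) = 5.447 + j50.3 Ω.
Step 4 — Series with R1: Z_total = R1 + (R2 || L) = 1645 + j50.3 Ω = 1646∠1.8° Ω.

Z = 1645 + j50.3 Ω = 1646∠1.8° Ω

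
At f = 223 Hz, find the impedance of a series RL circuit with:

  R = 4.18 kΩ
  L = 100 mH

Step 1 — Angular frequency: ω = 2π·f = 2π·223 = 1401 rad/s.
Step 2 — Component impedances:
  R: Z = R = 4180 Ω
  L: Z = jωL = j·1401·0.1 = 0 + j140.1 Ω
Step 3 — Series combination: Z_total = R + L = 4180 + j140.1 Ω = 4182∠1.9° Ω.

Z = 4180 + j140.1 Ω = 4182∠1.9° Ω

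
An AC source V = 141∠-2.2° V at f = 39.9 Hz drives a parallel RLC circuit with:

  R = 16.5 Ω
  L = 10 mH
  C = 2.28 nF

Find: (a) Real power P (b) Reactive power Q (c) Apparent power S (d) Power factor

Step 1 — Angular frequency: ω = 2π·f = 2π·39.9 = 250.7 rad/s.
Step 2 — Component impedances:
  R: Z = R = 16.5 Ω
  L: Z = jωL = j·250.7·0.01 = 0 + j2.507 Ω
  C: Z = 1/(jωC) = -j/(ω·C) = 0 - j1.749e+06 Ω
Step 3 — Parallel combination: 1/Z_total = 1/R + 1/L + 1/C; Z_total = 0.3723 + j2.45 Ω = 2.479∠81.4° Ω.
Step 4 — Source phasor: V = 141∠-2.2° V = 140.9 - j5.413 V.
Step 5 — Current: I = V / Z = 6.38 - j56.53 A = 56.89∠-83.6° A.
Step 6 — Complex power: S = V·I* = 1205 + j7930 VA.
Step 7 — Real power: P = Re(S) = 1205 W.
Step 8 — Reactive power: Q = Im(S) = 7930 VAR.
Step 9 — Apparent power: |S| = 8021 VA.
Step 10 — Power factor: PF = P/|S| = 0.1502 (lagging).

(a) P = 1205 W  (b) Q = 7930 VAR  (c) S = 8021 VA  (d) PF = 0.1502 (lagging)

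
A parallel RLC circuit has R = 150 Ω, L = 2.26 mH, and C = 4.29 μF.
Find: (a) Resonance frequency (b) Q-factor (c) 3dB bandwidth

Step 1 — Resonance: ω₀ = 1/√(LC) = 1/√(0.00226·4.29e-06) = 1.016e+04 rad/s.
Step 2 — f₀ = ω₀/(2π) = 1616 Hz.
Step 3 — Parallel Q: Q = R/(ω₀L) = 150/(1.016e+04·0.00226) = 6.535.
Step 4 — Bandwidth: Δω = ω₀/Q = 1554 rad/s; BW = Δω/(2π) = 247.3 Hz.

(a) f₀ = 1616 Hz  (b) Q = 6.535  (c) BW = 247.3 Hz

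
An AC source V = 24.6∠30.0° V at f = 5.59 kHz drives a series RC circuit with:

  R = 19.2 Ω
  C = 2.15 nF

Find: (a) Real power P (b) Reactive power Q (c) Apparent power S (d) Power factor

Step 1 — Angular frequency: ω = 2π·f = 2π·5590 = 3.512e+04 rad/s.
Step 2 — Component impedances:
  R: Z = R = 19.2 Ω
  C: Z = 1/(jωC) = -j/(ω·C) = 0 - j1.324e+04 Ω
Step 3 — Series combination: Z_total = R + C = 19.2 - j1.324e+04 Ω = 1.324e+04∠-89.9° Ω.
Step 4 — Source phasor: V = 24.6∠30.0° V = 21.3 + j12.3 V.
Step 5 — Current: I = V / Z = -0.0009265 + j0.00161 A = 0.001858∠119.9° A.
Step 6 — Complex power: S = V·I* = 6.626e-05 - j0.0457 VA.
Step 7 — Real power: P = Re(S) = 6.626e-05 W.
Step 8 — Reactive power: Q = Im(S) = -0.0457 VAR.
Step 9 — Apparent power: |S| = 0.0457 VA.
Step 10 — Power factor: PF = P/|S| = 0.00145 (leading).

(a) P = 6.626e-05 W  (b) Q = -0.0457 VAR  (c) S = 0.0457 VA  (d) PF = 0.00145 (leading)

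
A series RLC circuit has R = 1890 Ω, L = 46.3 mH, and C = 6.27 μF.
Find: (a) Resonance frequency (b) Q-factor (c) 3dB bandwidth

Step 1 — Resonance: ω₀ = 1/√(LC) = 1/√(0.0463·6.27e-06) = 1856 rad/s.
Step 2 — f₀ = ω₀/(2π) = 295.4 Hz.
Step 3 — Series Q: Q = ω₀L/R = 1856·0.0463/1890 = 0.04547.
Step 4 — Bandwidth: Δω = ω₀/Q = 4.082e+04 rad/s; BW = Δω/(2π) = 6497 Hz.

(a) f₀ = 295.4 Hz  (b) Q = 0.04547  (c) BW = 6497 Hz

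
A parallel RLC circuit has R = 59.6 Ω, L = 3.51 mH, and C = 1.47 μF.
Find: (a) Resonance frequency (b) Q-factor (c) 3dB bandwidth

Step 1 — Resonance: ω₀ = 1/√(LC) = 1/√(0.00351·1.47e-06) = 1.392e+04 rad/s.
Step 2 — f₀ = ω₀/(2π) = 2216 Hz.
Step 3 — Parallel Q: Q = R/(ω₀L) = 59.6/(1.392e+04·0.00351) = 1.22.
Step 4 — Bandwidth: Δω = ω₀/Q = 1.141e+04 rad/s; BW = Δω/(2π) = 1817 Hz.

(a) f₀ = 2216 Hz  (b) Q = 1.22  (c) BW = 1817 Hz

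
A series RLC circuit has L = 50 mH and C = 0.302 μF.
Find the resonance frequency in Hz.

Step 1 — Resonance condition Im(Z)=0 gives ω₀ = 1/√(LC).
Step 2 — ω₀ = 1/√(0.05·3.02e-07) = 8138 rad/s.
Step 3 — f₀ = ω₀/(2π) = 1295 Hz.

f₀ = 1295 Hz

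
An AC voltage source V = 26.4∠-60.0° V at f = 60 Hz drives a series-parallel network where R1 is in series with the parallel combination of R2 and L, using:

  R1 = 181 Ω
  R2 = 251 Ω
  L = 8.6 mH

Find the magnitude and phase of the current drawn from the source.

Step 1 — Angular frequency: ω = 2π·f = 2π·60 = 377 rad/s.
Step 2 — Component impedances:
  R1: Z = R = 181 Ω
  R2: Z = R = 251 Ω
  L: Z = jωL = j·377·0.0086 = 0 + j3.242 Ω
Step 3 — Parallel branch: R2 || L = 1/(1/R2 + 1/L) = 0.04187 + j3.242 Ω.
Step 4 — Series with R1: Z_total = R1 + (R2 || L) = 181 + j3.242 Ω = 181.1∠1.0° Ω.
Step 5 — Source phasor: V = 26.4∠-60.0° V = 13.2 - j22.86 V.
Step 6 — Ohm's law: I = V / Z_total = (13.2 - j22.86) / (181 + j3.242) = 0.07063 - j0.1276 A.
Step 7 — Convert to polar: |I| = 0.1458 A, ∠I = -61.0°.

I = 0.1458∠-61.0° A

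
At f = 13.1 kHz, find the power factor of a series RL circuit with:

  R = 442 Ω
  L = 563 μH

Step 1 — Angular frequency: ω = 2π·f = 2π·1.31e+04 = 8.231e+04 rad/s.
Step 2 — Component impedances:
  R: Z = R = 442 Ω
  L: Z = jωL = j·8.231e+04·0.000563 = 0 + j46.34 Ω
Step 3 — Series combination: Z_total = R + L = 442 + j46.34 Ω = 444.4∠6.0° Ω.
Step 4 — Power factor: PF = cos(φ) = Re(Z)/|Z| = 442/444.423 = 0.9945.
Step 5 — Type: Im(Z) = 46.34 ⇒ lagging (phase φ = 6.0°).

PF = 0.9945 (lagging, φ = 6.0°)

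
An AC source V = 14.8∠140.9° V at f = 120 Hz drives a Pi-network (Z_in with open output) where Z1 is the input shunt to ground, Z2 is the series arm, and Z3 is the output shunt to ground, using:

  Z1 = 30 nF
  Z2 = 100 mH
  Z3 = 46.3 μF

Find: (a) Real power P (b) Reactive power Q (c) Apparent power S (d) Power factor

Step 1 — Angular frequency: ω = 2π·f = 2π·120 = 754 rad/s.
Step 2 — Component impedances:
  Z1: Z = 1/(jωC) = -j/(ω·C) = 0 - j4.421e+04 Ω
  Z2: Z = jωL = j·754·0.1 = 0 + j75.4 Ω
  Z3: Z = 1/(jωC) = -j/(ω·C) = 0 - j28.65 Ω
Step 3 — With open output, the series arm Z2 and the output shunt Z3 appear in series to ground: Z2 + Z3 = 0 + j46.75 Ω.
Step 4 — Parallel with input shunt Z1: Z_in = Z1 || (Z2 + Z3) = 0 + j46.8 Ω = 46.8∠90.0° Ω.
Step 5 — Source phasor: V = 14.8∠140.9° V = -11.49 + j9.334 V.
Step 6 — Current: I = V / Z = 0.1994 + j0.2454 A = 0.3162∠50.9° A.
Step 7 — Complex power: S = V·I* = 0 + j4.68 VA.
Step 8 — Real power: P = Re(S) = 0 W.
Step 9 — Reactive power: Q = Im(S) = 4.68 VAR.
Step 10 — Apparent power: |S| = 4.68 VA.
Step 11 — Power factor: PF = P/|S| = 0 (lagging).

(a) P = 0 W  (b) Q = 4.68 VAR  (c) S = 4.68 VA  (d) PF = 0 (lagging)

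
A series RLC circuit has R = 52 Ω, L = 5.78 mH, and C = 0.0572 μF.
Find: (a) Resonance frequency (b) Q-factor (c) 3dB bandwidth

Step 1 — Resonance condition Im(Z)=0 gives ω₀ = 1/√(LC).
Step 2 — ω₀ = 1/√(0.00578·5.72e-08) = 5.5e+04 rad/s.
Step 3 — f₀ = ω₀/(2π) = 8753 Hz.
Step 4 — Series Q: Q = ω₀L/R = 5.5e+04·0.00578/52 = 6.113.
Step 5 — 3dB bandwidth: Δω = ω₀/Q = 8997 rad/s; BW = Δω/(2π) = 1432 Hz.

(a) f₀ = 8753 Hz  (b) Q = 6.113  (c) BW = 1432 Hz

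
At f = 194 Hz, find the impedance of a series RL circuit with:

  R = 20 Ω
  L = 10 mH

Step 1 — Angular frequency: ω = 2π·f = 2π·194 = 1219 rad/s.
Step 2 — Component impedances:
  R: Z = R = 20 Ω
  L: Z = jωL = j·1219·0.01 = 0 + j12.19 Ω
Step 3 — Series combination: Z_total = R + L = 20 + j12.19 Ω = 23.42∠31.4° Ω.

Z = 20 + j12.19 Ω = 23.42∠31.4° Ω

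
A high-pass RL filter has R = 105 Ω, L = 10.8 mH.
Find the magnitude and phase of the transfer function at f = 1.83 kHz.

Step 1 — Angular frequency: ω = 2π·1830 = 1.15e+04 rad/s.
Step 2 — Transfer function: H(jω) = jωL/(R + jωL).
Step 3 — Numerator jωL = j·124.2; denominator R + jωL = 105 + j124.2.
Step 4 — H = 0.5831 + j0.493.
Step 5 — Magnitude: |H| = 0.7636 (-2.3 dB); phase: φ = 40.2°.

|H| = 0.7636 (-2.3 dB), φ = 40.2°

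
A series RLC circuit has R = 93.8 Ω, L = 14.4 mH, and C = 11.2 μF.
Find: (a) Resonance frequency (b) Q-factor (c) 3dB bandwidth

Step 1 — Resonance: ω₀ = 1/√(LC) = 1/√(0.0144·1.12e-05) = 2490 rad/s.
Step 2 — f₀ = ω₀/(2π) = 396.3 Hz.
Step 3 — Series Q: Q = ω₀L/R = 2490·0.0144/93.8 = 0.3823.
Step 4 — Bandwidth: Δω = ω₀/Q = 6514 rad/s; BW = Δω/(2π) = 1037 Hz.

(a) f₀ = 396.3 Hz  (b) Q = 0.3823  (c) BW = 1037 Hz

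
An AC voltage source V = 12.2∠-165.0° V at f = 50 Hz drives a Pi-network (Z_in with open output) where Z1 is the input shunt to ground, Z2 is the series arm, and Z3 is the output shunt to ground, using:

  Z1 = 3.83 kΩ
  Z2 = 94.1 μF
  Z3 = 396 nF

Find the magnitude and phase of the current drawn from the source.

Step 1 — Angular frequency: ω = 2π·f = 2π·50 = 314.2 rad/s.
Step 2 — Component impedances:
  Z1: Z = R = 3830 Ω
  Z2: Z = 1/(jωC) = -j/(ω·C) = 0 - j33.83 Ω
  Z3: Z = 1/(jωC) = -j/(ω·C) = 0 - j8038 Ω
Step 3 — With open output, the series arm Z2 and the output shunt Z3 appear in series to ground: Z2 + Z3 = 0 - j8072 Ω.
Step 4 — Parallel with input shunt Z1: Z_in = Z1 || (Z2 + Z3) = 3126 - j1483 Ω = 3460∠-25.4° Ω.
Step 5 — Source phasor: V = 12.2∠-165.0° V = -11.78 - j3.158 V.
Step 6 — Ohm's law: I = V / Z_total = (-11.78 - j3.158) / (3126 - j1483) = -0.002686 - j0.002284 A.
Step 7 — Convert to polar: |I| = 0.003526 A, ∠I = -139.6°.

I = 0.003526∠-139.6° A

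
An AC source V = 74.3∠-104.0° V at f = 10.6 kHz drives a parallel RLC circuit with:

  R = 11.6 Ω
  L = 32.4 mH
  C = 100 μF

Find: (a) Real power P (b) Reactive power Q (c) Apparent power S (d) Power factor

Step 1 — Angular frequency: ω = 2π·f = 2π·1.06e+04 = 6.66e+04 rad/s.
Step 2 — Component impedances:
  R: Z = R = 11.6 Ω
  L: Z = jωL = j·6.66e+04·0.0324 = 0 + j2158 Ω
  C: Z = 1/(jωC) = -j/(ω·C) = 0 - j0.1501 Ω
Step 3 — Parallel combination: 1/Z_total = 1/R + 1/L + 1/C; Z_total = 0.001943 - j0.1501 Ω = 0.1501∠-89.3° Ω.
Step 4 — Source phasor: V = 74.3∠-104.0° V = -17.97 - j72.09 V.
Step 5 — Current: I = V / Z = 478.6 - j125.9 A = 494.9∠-14.7° A.
Step 6 — Complex power: S = V·I* = 475.9 - j3.676e+04 VA.
Step 7 — Real power: P = Re(S) = 475.9 W.
Step 8 — Reactive power: Q = Im(S) = -3.676e+04 VAR.
Step 9 — Apparent power: |S| = 3.677e+04 VA.
Step 10 — Power factor: PF = P/|S| = 0.01294 (leading).

(a) P = 475.9 W  (b) Q = -3.676e+04 VAR  (c) S = 3.677e+04 VA  (d) PF = 0.01294 (leading)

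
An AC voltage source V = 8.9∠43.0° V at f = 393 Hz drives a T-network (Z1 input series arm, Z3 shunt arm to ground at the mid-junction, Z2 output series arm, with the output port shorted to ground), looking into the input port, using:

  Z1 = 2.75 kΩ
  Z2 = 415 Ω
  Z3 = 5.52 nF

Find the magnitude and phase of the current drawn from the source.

Step 1 — Angular frequency: ω = 2π·f = 2π·393 = 2469 rad/s.
Step 2 — Component impedances:
  Z1: Z = R = 2750 Ω
  Z2: Z = R = 415 Ω
  Z3: Z = 1/(jωC) = -j/(ω·C) = 0 - j7.336e+04 Ω
Step 3 — With the output port shorted to ground, the output series arm Z2 runs from the junction to ground; the shunt arm Z3 also runs from the junction to ground. They appear in parallel: Z3 || Z2 = 415 - j2.347 Ω.
Step 4 — Series with input arm Z1: Z_in = Z1 + (Z3 || Z2) = 3165 - j2.347 Ω = 3165∠-0.0° Ω.
Step 5 — Source phasor: V = 8.9∠43.0° V = 6.509 + j6.07 V.
Step 6 — Ohm's law: I = V / Z_total = (6.509 + j6.07) / (3165 - j2.347) = 0.002055 + j0.001919 A.
Step 7 — Convert to polar: |I| = 0.002812 A, ∠I = 43.0°.

I = 0.002812∠43.0° A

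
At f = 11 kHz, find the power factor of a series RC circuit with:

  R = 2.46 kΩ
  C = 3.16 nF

Step 1 — Angular frequency: ω = 2π·f = 2π·1.1e+04 = 6.912e+04 rad/s.
Step 2 — Component impedances:
  R: Z = R = 2460 Ω
  C: Z = 1/(jωC) = -j/(ω·C) = 0 - j4579 Ω
Step 3 — Series combination: Z_total = R + C = 2460 - j4579 Ω = 5198∠-61.8° Ω.
Step 4 — Power factor: PF = cos(φ) = Re(Z)/|Z| = 2460/5198 = 0.4733.
Step 5 — Type: Im(Z) = -4579 ⇒ leading (phase φ = -61.8°).

PF = 0.4733 (leading, φ = -61.8°)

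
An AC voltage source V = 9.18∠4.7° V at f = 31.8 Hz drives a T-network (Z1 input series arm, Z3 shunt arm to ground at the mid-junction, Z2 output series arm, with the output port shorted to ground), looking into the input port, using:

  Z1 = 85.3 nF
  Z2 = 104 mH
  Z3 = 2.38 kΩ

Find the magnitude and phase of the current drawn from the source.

Step 1 — Angular frequency: ω = 2π·f = 2π·31.8 = 199.8 rad/s.
Step 2 — Component impedances:
  Z1: Z = 1/(jωC) = -j/(ω·C) = 0 - j5.867e+04 Ω
  Z2: Z = jωL = j·199.8·0.104 = 0 + j20.78 Ω
  Z3: Z = R = 2380 Ω
Step 3 — With the output port shorted to ground, the output series arm Z2 runs from the junction to ground; the shunt arm Z3 also runs from the junction to ground. They appear in parallel: Z3 || Z2 = 0.1814 + j20.78 Ω.
Step 4 — Series with input arm Z1: Z_in = Z1 + (Z3 || Z2) = 0.1814 - j5.865e+04 Ω = 5.865e+04∠-90.0° Ω.
Step 5 — Source phasor: V = 9.18∠4.7° V = 9.149 + j0.7522 V.
Step 6 — Ohm's law: I = V / Z_total = (9.149 + j0.7522) / (0.1814 - j5.865e+04) = -1.282e-05 + j0.000156 A.
Step 7 — Convert to polar: |I| = 0.0001565 A, ∠I = 94.7°.

I = 0.0001565∠94.7° A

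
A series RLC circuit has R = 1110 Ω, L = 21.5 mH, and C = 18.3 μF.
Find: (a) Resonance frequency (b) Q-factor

Step 1 — Resonance condition Im(Z)=0 gives ω₀ = 1/√(LC).
Step 2 — ω₀ = 1/√(0.0215·1.83e-05) = 1594 rad/s.
Step 3 — f₀ = ω₀/(2π) = 253.7 Hz.
Step 4 — Series Q: Q = ω₀L/R = 1594·0.0215/1110 = 0.03088.

(a) f₀ = 253.7 Hz  (b) Q = 0.03088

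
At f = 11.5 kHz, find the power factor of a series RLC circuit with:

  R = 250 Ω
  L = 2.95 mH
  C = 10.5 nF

Step 1 — Angular frequency: ω = 2π·f = 2π·1.15e+04 = 7.226e+04 rad/s.
Step 2 — Component impedances:
  R: Z = R = 250 Ω
  L: Z = jωL = j·7.226e+04·0.00295 = 0 + j213.2 Ω
  C: Z = 1/(jωC) = -j/(ω·C) = 0 - j1318 Ω
Step 3 — Series combination: Z_total = R + L + C = 250 - j1105 Ω = 1133∠-77.3° Ω.
Step 4 — Power factor: PF = cos(φ) = Re(Z)/|Z| = 250/1133 = 0.2207.
Step 5 — Type: Im(Z) = -1105 ⇒ leading (phase φ = -77.3°).

PF = 0.2207 (leading, φ = -77.3°)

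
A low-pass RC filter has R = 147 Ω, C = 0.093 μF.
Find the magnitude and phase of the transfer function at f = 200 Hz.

Step 1 — Angular frequency: ω = 2π·200 = 1257 rad/s.
Step 2 — Transfer function: H(jω) = 1/(1 + jωRC).
Step 3 — Denominator: 1 + jωRC = 1 + j·1257·147·9.3e-08 = 1 + j0.01718.
Step 4 — H = 0.9997 - j0.01717.
Step 5 — Magnitude: |H| = 0.9999 (-0.0 dB); phase: φ = -1.0°.

|H| = 0.9999 (-0.0 dB), φ = -1.0°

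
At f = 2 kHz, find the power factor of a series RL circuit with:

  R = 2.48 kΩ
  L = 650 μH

Step 1 — Angular frequency: ω = 2π·f = 2π·2000 = 1.257e+04 rad/s.
Step 2 — Component impedances:
  R: Z = R = 2480 Ω
  L: Z = jωL = j·1.257e+04·0.00065 = 0 + j8.168 Ω
Step 3 — Series combination: Z_total = R + L = 2480 + j8.168 Ω = 2480∠0.2° Ω.
Step 4 — Power factor: PF = cos(φ) = Re(Z)/|Z| = 2480/2480 = 1.
Step 5 — Type: Im(Z) = 8.168 ⇒ lagging (phase φ = 0.2°).

PF = 1 (lagging, φ = 0.2°)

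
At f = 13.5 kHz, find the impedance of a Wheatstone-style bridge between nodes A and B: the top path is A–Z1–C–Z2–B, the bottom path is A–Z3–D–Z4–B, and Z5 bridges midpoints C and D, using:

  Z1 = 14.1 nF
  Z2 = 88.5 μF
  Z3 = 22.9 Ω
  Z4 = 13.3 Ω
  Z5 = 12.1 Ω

Step 1 — Angular frequency: ω = 2π·f = 2π·1.35e+04 = 8.482e+04 rad/s.
Step 2 — Component impedances:
  Z1: Z = 1/(jωC) = -j/(ω·C) = 0 - j836.1 Ω
  Z2: Z = 1/(jωC) = -j/(ω·C) = 0 - j0.1332 Ω
  Z3: Z = R = 22.9 Ω
  Z4: Z = R = 13.3 Ω
  Z5: Z = R = 12.1 Ω
Step 3 — Bridge requires nodal analysis (the Z5 bridge couples midpoints C and D, so the two paths cannot be reduced to a simple series/parallel combination). Setting node B to ground and injecting 1 A at node A, the 3-node admittance system at A, C, D solves to V_A = Z_AB = 29.2 - j1.058 Ω = 29.22∠-2.1° Ω.

Z = 29.2 - j1.058 Ω = 29.22∠-2.1° Ω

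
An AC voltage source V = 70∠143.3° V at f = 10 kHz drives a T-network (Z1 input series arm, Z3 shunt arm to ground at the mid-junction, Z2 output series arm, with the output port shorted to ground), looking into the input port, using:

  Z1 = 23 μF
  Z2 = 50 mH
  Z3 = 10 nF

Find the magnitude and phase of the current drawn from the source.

Step 1 — Angular frequency: ω = 2π·f = 2π·1e+04 = 6.283e+04 rad/s.
Step 2 — Component impedances:
  Z1: Z = 1/(jωC) = -j/(ω·C) = 0 - j0.692 Ω
  Z2: Z = jωL = j·6.283e+04·0.05 = 0 + j3142 Ω
  Z3: Z = 1/(jωC) = -j/(ω·C) = 0 - j1592 Ω
Step 3 — With the output port shorted to ground, the output series arm Z2 runs from the junction to ground; the shunt arm Z3 also runs from the junction to ground. They appear in parallel: Z3 || Z2 = 0 - j3226 Ω.
Step 4 — Series with input arm Z1: Z_in = Z1 + (Z3 || Z2) = 0 - j3226 Ω = 3226∠-90.0° Ω.
Step 5 — Source phasor: V = 70∠143.3° V = -56.12 + j41.83 V.
Step 6 — Ohm's law: I = V / Z_total = (-56.12 + j41.83) / (0 - j3226) = -0.01297 - j0.0174 A.
Step 7 — Convert to polar: |I| = 0.0217 A, ∠I = -126.7°.

I = 0.0217∠-126.7° A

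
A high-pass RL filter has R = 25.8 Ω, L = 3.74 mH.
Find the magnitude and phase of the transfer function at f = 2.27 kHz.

Step 1 — Angular frequency: ω = 2π·2270 = 1.426e+04 rad/s.
Step 2 — Transfer function: H(jω) = jωL/(R + jωL).
Step 3 — Numerator jωL = j·53.34; denominator R + jωL = 25.8 + j53.34.
Step 4 — H = 0.8104 + j0.392.
Step 5 — Magnitude: |H| = 0.9002 (-0.9 dB); phase: φ = 25.8°.

|H| = 0.9002 (-0.9 dB), φ = 25.8°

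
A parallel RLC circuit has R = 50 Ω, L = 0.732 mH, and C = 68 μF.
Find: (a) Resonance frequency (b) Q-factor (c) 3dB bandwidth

Step 1 — Resonance: ω₀ = 1/√(LC) = 1/√(0.000732·6.8e-05) = 4482 rad/s.
Step 2 — f₀ = ω₀/(2π) = 713.4 Hz.
Step 3 — Parallel Q: Q = R/(ω₀L) = 50/(4482·0.000732) = 15.24.
Step 4 — Bandwidth: Δω = ω₀/Q = 294.1 rad/s; BW = Δω/(2π) = 46.81 Hz.

(a) f₀ = 713.4 Hz  (b) Q = 15.24  (c) BW = 46.81 Hz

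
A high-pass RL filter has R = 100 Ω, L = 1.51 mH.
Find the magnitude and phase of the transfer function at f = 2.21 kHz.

Step 1 — Angular frequency: ω = 2π·2210 = 1.389e+04 rad/s.
Step 2 — Transfer function: H(jω) = jωL/(R + jωL).
Step 3 — Numerator jωL = j·20.97; denominator R + jωL = 100 + j20.97.
Step 4 — H = 0.04211 + j0.2008.
Step 5 — Magnitude: |H| = 0.2052 (-13.8 dB); phase: φ = 78.2°.

|H| = 0.2052 (-13.8 dB), φ = 78.2°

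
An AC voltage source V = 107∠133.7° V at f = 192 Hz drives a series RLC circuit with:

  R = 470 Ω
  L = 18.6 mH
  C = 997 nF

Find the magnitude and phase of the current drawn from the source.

Step 1 — Angular frequency: ω = 2π·f = 2π·192 = 1206 rad/s.
Step 2 — Component impedances:
  R: Z = R = 470 Ω
  L: Z = jωL = j·1206·0.0186 = 0 + j22.44 Ω
  C: Z = 1/(jωC) = -j/(ω·C) = 0 - j831.4 Ω
Step 3 — Series combination: Z_total = R + L + C = 470 - j809 Ω = 935.6∠-59.8° Ω.
Step 4 — Source phasor: V = 107∠133.7° V = -73.92 + j77.36 V.
Step 5 — Ohm's law: I = V / Z_total = (-73.92 + j77.36) / (470 - j809) = -0.1112 - j0.02678 A.
Step 6 — Convert to polar: |I| = 0.1144 A, ∠I = -166.5°.

I = 0.1144∠-166.5° A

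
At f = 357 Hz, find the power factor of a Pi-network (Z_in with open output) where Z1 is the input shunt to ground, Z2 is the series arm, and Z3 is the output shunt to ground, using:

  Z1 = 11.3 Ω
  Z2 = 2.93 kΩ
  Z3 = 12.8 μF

Step 1 — Angular frequency: ω = 2π·f = 2π·357 = 2243 rad/s.
Step 2 — Component impedances:
  Z1: Z = R = 11.3 Ω
  Z2: Z = R = 2930 Ω
  Z3: Z = 1/(jωC) = -j/(ω·C) = 0 - j34.83 Ω
Step 3 — With open output, the series arm Z2 and the output shunt Z3 appear in series to ground: Z2 + Z3 = 2930 - j34.83 Ω.
Step 4 — Parallel with input shunt Z1: Z_in = Z1 || (Z2 + Z3) = 11.26 - j0.000514 Ω = 11.26∠-0.0° Ω.
Step 5 — Power factor: PF = cos(φ) = Re(Z)/|Z| = 11.26/11.26 = 1.
Step 6 — Type: Im(Z) = -0.000514 ⇒ leading (phase φ = -0.0°).

PF = 1 (leading, φ = -0.0°)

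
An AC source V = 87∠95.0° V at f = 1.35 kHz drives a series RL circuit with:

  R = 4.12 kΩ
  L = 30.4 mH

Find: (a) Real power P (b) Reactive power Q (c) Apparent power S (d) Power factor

Step 1 — Angular frequency: ω = 2π·f = 2π·1350 = 8482 rad/s.
Step 2 — Component impedances:
  R: Z = R = 4120 Ω
  L: Z = jωL = j·8482·0.0304 = 0 + j257.9 Ω
Step 3 — Series combination: Z_total = R + L = 4120 + j257.9 Ω = 4128∠3.6° Ω.
Step 4 — Source phasor: V = 87∠95.0° V = -7.583 + j86.67 V.
Step 5 — Current: I = V / Z = -0.0005218 + j0.02107 A = 0.02108∠91.4° A.
Step 6 — Complex power: S = V·I* = 1.83 + j0.1145 VA.
Step 7 — Real power: P = Re(S) = 1.83 W.
Step 8 — Reactive power: Q = Im(S) = 0.1145 VAR.
Step 9 — Apparent power: |S| = 1.834 VA.
Step 10 — Power factor: PF = P/|S| = 0.998 (lagging).

(a) P = 1.83 W  (b) Q = 0.1145 VAR  (c) S = 1.834 VA  (d) PF = 0.998 (lagging)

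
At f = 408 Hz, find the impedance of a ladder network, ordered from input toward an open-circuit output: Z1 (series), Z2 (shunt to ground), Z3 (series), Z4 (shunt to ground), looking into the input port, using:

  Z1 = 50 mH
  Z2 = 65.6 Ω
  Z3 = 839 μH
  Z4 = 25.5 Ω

Step 1 — Angular frequency: ω = 2π·f = 2π·408 = 2564 rad/s.
Step 2 — Component impedances:
  Z1: Z = jωL = j·2564·0.05 = 0 + j128.2 Ω
  Z2: Z = R = 65.6 Ω
  Z3: Z = jωL = j·2564·0.000839 = 0 + j2.151 Ω
  Z4: Z = R = 25.5 Ω
Step 3 — Ladder network (open output): work backward from the far end, alternating series and parallel combinations. Z_in = 18.39 + j129.3 Ω = 130.6∠81.9° Ω.

Z = 18.39 + j129.3 Ω = 130.6∠81.9° Ω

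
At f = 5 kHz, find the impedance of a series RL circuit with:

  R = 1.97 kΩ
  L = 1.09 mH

Step 1 — Angular frequency: ω = 2π·f = 2π·5000 = 3.142e+04 rad/s.
Step 2 — Component impedances:
  R: Z = R = 1970 Ω
  L: Z = jωL = j·3.142e+04·0.00109 = 0 + j34.24 Ω
Step 3 — Series combination: Z_total = R + L = 1970 + j34.24 Ω = 1970∠1.0° Ω.

Z = 1970 + j34.24 Ω = 1970∠1.0° Ω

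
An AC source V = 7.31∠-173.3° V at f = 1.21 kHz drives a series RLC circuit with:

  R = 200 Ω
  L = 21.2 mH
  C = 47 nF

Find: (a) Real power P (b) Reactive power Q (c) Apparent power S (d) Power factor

Step 1 — Angular frequency: ω = 2π·f = 2π·1210 = 7603 rad/s.
Step 2 — Component impedances:
  R: Z = R = 200 Ω
  L: Z = jωL = j·7603·0.0212 = 0 + j161.2 Ω
  C: Z = 1/(jωC) = -j/(ω·C) = 0 - j2799 Ω
Step 3 — Series combination: Z_total = R + L + C = 200 - j2637 Ω = 2645∠-85.7° Ω.
Step 4 — Source phasor: V = 7.31∠-173.3° V = -7.26 - j0.8529 V.
Step 5 — Current: I = V / Z = 0.000114 - j0.002761 A = 0.002764∠-87.6° A.
Step 6 — Complex power: S = V·I* = 0.001528 - j0.02015 VA.
Step 7 — Real power: P = Re(S) = 0.001528 W.
Step 8 — Reactive power: Q = Im(S) = -0.02015 VAR.
Step 9 — Apparent power: |S| = 0.0202 VA.
Step 10 — Power factor: PF = P/|S| = 0.07562 (leading).

(a) P = 0.001528 W  (b) Q = -0.02015 VAR  (c) S = 0.0202 VA  (d) PF = 0.07562 (leading)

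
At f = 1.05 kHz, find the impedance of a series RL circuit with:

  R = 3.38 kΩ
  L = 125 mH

Step 1 — Angular frequency: ω = 2π·f = 2π·1050 = 6597 rad/s.
Step 2 — Component impedances:
  R: Z = R = 3380 Ω
  L: Z = jωL = j·6597·0.125 = 0 + j824.7 Ω
Step 3 — Series combination: Z_total = R + L = 3380 + j824.7 Ω = 3479∠13.7° Ω.

Z = 3380 + j824.7 Ω = 3479∠13.7° Ω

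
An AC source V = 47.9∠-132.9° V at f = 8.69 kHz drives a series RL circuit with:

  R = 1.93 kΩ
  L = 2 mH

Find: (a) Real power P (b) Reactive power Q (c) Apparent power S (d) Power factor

Step 1 — Angular frequency: ω = 2π·f = 2π·8690 = 5.46e+04 rad/s.
Step 2 — Component impedances:
  R: Z = R = 1930 Ω
  L: Z = jωL = j·5.46e+04·0.002 = 0 + j109.2 Ω
Step 3 — Series combination: Z_total = R + L = 1930 + j109.2 Ω = 1933∠3.2° Ω.
Step 4 — Source phasor: V = 47.9∠-132.9° V = -32.61 - j35.09 V.
Step 5 — Current: I = V / Z = -0.01787 - j0.01717 A = 0.02478∠-136.1° A.
Step 6 — Complex power: S = V·I* = 1.185 + j0.06705 VA.
Step 7 — Real power: P = Re(S) = 1.185 W.
Step 8 — Reactive power: Q = Im(S) = 0.06705 VAR.
Step 9 — Apparent power: |S| = 1.187 VA.
Step 10 — Power factor: PF = P/|S| = 0.9984 (lagging).

(a) P = 1.185 W  (b) Q = 0.06705 VAR  (c) S = 1.187 VA  (d) PF = 0.9984 (lagging)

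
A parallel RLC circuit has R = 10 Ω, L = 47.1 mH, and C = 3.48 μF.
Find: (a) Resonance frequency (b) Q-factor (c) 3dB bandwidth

Step 1 — Resonance: ω₀ = 1/√(LC) = 1/√(0.0471·3.48e-06) = 2470 rad/s.
Step 2 — f₀ = ω₀/(2π) = 393.1 Hz.
Step 3 — Parallel Q: Q = R/(ω₀L) = 10/(2470·0.0471) = 0.08596.
Step 4 — Bandwidth: Δω = ω₀/Q = 2.874e+04 rad/s; BW = Δω/(2π) = 4573 Hz.

(a) f₀ = 393.1 Hz  (b) Q = 0.08596  (c) BW = 4573 Hz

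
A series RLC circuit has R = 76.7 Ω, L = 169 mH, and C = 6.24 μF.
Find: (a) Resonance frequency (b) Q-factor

Step 1 — Resonance condition Im(Z)=0 gives ω₀ = 1/√(LC).
Step 2 — ω₀ = 1/√(0.169·6.24e-06) = 973.8 rad/s.
Step 3 — f₀ = ω₀/(2π) = 155 Hz.
Step 4 — Series Q: Q = ω₀L/R = 973.8·0.169/76.7 = 2.146.

(a) f₀ = 155 Hz  (b) Q = 2.146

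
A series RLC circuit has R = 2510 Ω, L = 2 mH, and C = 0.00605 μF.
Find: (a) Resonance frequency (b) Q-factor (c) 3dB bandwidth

Step 1 — Resonance condition Im(Z)=0 gives ω₀ = 1/√(LC).
Step 2 — ω₀ = 1/√(0.002·6.05e-09) = 2.875e+05 rad/s.
Step 3 — f₀ = ω₀/(2π) = 4.575e+04 Hz.
Step 4 — Series Q: Q = ω₀L/R = 2.875e+05·0.002/2510 = 0.2291.
Step 5 — 3dB bandwidth: Δω = ω₀/Q = 1.255e+06 rad/s; BW = Δω/(2π) = 1.997e+05 Hz.

(a) f₀ = 4.575e+04 Hz  (b) Q = 0.2291  (c) BW = 1.997e+05 Hz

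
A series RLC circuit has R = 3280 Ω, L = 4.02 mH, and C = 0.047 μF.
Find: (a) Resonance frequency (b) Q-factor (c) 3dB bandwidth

Step 1 — Resonance: ω₀ = 1/√(LC) = 1/√(0.00402·4.7e-08) = 7.275e+04 rad/s.
Step 2 — f₀ = ω₀/(2π) = 1.158e+04 Hz.
Step 3 — Series Q: Q = ω₀L/R = 7.275e+04·0.00402/3280 = 0.08916.
Step 4 — Bandwidth: Δω = ω₀/Q = 8.159e+05 rad/s; BW = Δω/(2π) = 1.299e+05 Hz.

(a) f₀ = 1.158e+04 Hz  (b) Q = 0.08916  (c) BW = 1.299e+05 Hz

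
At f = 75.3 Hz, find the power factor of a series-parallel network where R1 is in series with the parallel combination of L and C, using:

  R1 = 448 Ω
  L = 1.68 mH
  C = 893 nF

Step 1 — Angular frequency: ω = 2π·f = 2π·75.3 = 473.1 rad/s.
Step 2 — Component impedances:
  R1: Z = R = 448 Ω
  L: Z = jωL = j·473.1·0.00168 = 0 + j0.7948 Ω
  C: Z = 1/(jωC) = -j/(ω·C) = 0 - j2367 Ω
Step 3 — Parallel branch: L || C = 1/(1/L + 1/C) = 0 + j0.7951 Ω.
Step 4 — Series with R1: Z_total = R1 + (L || C) = 448 + j0.7951 Ω = 448∠0.1° Ω.
Step 5 — Power factor: PF = cos(φ) = Re(Z)/|Z| = 448/448 = 1.
Step 6 — Type: Im(Z) = 0.7951 ⇒ lagging (phase φ = 0.1°).

PF = 1 (lagging, φ = 0.1°)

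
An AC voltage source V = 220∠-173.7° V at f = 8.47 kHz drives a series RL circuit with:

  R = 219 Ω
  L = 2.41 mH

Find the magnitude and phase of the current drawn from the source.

Step 1 — Angular frequency: ω = 2π·f = 2π·8470 = 5.322e+04 rad/s.
Step 2 — Component impedances:
  R: Z = R = 219 Ω
  L: Z = jωL = j·5.322e+04·0.00241 = 0 + j128.3 Ω
Step 3 — Series combination: Z_total = R + L = 219 + j128.3 Ω = 253.8∠30.4° Ω.
Step 4 — Source phasor: V = 220∠-173.7° V = -218.7 - j24.14 V.
Step 5 — Ohm's law: I = V / Z_total = (-218.7 - j24.14) / (219 + j128.3) = -0.7916 + j0.3533 A.
Step 6 — Convert to polar: |I| = 0.8668 A, ∠I = 155.9°.

I = 0.8668∠155.9° A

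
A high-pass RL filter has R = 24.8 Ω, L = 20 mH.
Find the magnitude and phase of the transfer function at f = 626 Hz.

Step 1 — Angular frequency: ω = 2π·626 = 3933 rad/s.
Step 2 — Transfer function: H(jω) = jωL/(R + jωL).
Step 3 — Numerator jωL = j·78.67; denominator R + jωL = 24.8 + j78.67.
Step 4 — H = 0.9096 + j0.2868.
Step 5 — Magnitude: |H| = 0.9537 (-0.4 dB); phase: φ = 17.5°.

|H| = 0.9537 (-0.4 dB), φ = 17.5°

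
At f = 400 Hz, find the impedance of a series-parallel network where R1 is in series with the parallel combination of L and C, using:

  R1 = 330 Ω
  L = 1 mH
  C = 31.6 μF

Step 1 — Angular frequency: ω = 2π·f = 2π·400 = 2513 rad/s.
Step 2 — Component impedances:
  R1: Z = R = 330 Ω
  L: Z = jωL = j·2513·0.001 = 0 + j2.513 Ω
  C: Z = 1/(jωC) = -j/(ω·C) = 0 - j12.59 Ω
Step 3 — Parallel branch: L || C = 1/(1/L + 1/C) = 0 + j3.14 Ω.
Step 4 — Series with R1: Z_total = R1 + (L || C) = 330 + j3.14 Ω = 330∠0.5° Ω.

Z = 330 + j3.14 Ω = 330∠0.5° Ω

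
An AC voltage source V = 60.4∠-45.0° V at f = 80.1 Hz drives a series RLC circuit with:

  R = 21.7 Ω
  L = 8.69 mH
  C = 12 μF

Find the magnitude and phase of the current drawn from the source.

Step 1 — Angular frequency: ω = 2π·f = 2π·80.1 = 503.3 rad/s.
Step 2 — Component impedances:
  R: Z = R = 21.7 Ω
  L: Z = jωL = j·503.3·0.00869 = 0 + j4.374 Ω
  C: Z = 1/(jωC) = -j/(ω·C) = 0 - j165.6 Ω
Step 3 — Series combination: Z_total = R + L + C = 21.7 - j161.2 Ω = 162.7∠-82.3° Ω.
Step 4 — Source phasor: V = 60.4∠-45.0° V = 42.71 - j42.71 V.
Step 5 — Ohm's law: I = V / Z_total = (42.71 - j42.71) / (21.7 - j161.2) = 0.2952 + j0.2252 A.
Step 6 — Convert to polar: |I| = 0.3713 A, ∠I = 37.3°.

I = 0.3713∠37.3° A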